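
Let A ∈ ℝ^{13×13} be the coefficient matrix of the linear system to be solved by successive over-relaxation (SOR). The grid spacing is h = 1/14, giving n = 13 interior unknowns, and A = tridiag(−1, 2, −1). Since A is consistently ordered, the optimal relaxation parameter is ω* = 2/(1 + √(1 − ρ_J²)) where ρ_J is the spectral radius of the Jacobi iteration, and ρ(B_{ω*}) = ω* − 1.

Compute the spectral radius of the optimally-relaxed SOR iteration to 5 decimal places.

ρ_J = max_k |cos(kπ/14)| = cos(π/14) = 0.97493
1 − cos²(π/14) = sin²(π/14) ⇒ √(1−ρ_J²) = sin(π/14) = 0.222521.
So ω* = 2/1.222521 = 1.63596 (Young).
At ω = 1.63596 every |λ(B_ω)| = ω−1, so ρ_SOR = 0.63596.

ρ_SOR = 0.63596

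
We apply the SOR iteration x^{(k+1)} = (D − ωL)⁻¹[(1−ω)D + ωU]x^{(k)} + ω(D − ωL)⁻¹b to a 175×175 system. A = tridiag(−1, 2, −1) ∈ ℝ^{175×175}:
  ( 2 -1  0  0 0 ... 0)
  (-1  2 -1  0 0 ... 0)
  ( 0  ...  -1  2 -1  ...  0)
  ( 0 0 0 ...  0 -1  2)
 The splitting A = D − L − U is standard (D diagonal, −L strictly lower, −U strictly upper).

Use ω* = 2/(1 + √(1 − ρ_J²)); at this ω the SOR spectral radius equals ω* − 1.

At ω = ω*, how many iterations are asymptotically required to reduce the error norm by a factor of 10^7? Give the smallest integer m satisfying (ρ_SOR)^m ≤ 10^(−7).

m = 452

[ρ_J] n=175: ρ(B_J) = cos(π/(n+1)) = cos(π/176) = 0.9998407.
√(1 − cos²(π/176)) = sin(π/176) ≈ 0.0178490.
Then 2/(1+√(1−ρ_J²)) = 2/(1+0.0178490); ω* = 2/1.0178490 = 1.9649280.
At ω = 1.9649280 every |λ(B_ω)| = ω−1, so ρ_SOR = 0.9649280.
ρ_SOR^m ≤ 10^(−7) ⇔ m ≥ 7·ln10/(−ln 0.9649280) = 16.1181/0.0357018 = 451.465; m = ⌈451.465⌉ = 452.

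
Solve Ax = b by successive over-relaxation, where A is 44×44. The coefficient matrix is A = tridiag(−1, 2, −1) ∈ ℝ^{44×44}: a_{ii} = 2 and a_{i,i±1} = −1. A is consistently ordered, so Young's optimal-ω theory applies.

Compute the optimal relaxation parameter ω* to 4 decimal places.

½·tridiag(1,0,1) at n=44: λ_k = cos(kπ/45); max |λ| at k=1 ⇒ ρ_J = cos(π/45) ≈ 0.9976.
√(1−ρ_J²) simplifies to sin(π/45) = 0.06976.
ω* = 2/(1 + 0.06976) = 2/1.06976 = 1.8696.
ρ(B_{ω*}) = ω*−1 = 0.8696

ω* = 1.8696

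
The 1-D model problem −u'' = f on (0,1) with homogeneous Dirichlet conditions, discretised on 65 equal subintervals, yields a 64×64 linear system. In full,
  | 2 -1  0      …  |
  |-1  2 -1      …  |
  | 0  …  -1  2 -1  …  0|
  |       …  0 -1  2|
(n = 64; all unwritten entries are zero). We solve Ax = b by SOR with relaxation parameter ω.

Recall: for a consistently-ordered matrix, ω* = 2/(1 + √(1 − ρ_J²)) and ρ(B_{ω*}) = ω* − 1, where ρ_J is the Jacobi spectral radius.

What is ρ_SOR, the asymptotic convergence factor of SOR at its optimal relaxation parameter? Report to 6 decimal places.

ρ_SOR = 0.907826

With n=64, ρ(Jacobi) = cos(π/65) = 0.998832.
1 − cos²(π/65) = sin²(π/65) ⇒ √(1−ρ_J²) = sin(π/65) = 0.0483134.
ω* = 2 / (1 + 0.0483134) = 2 / 1.0483134 ≈ 1.907826.
[ρ_SOR] ω* − 1 = 0.907826.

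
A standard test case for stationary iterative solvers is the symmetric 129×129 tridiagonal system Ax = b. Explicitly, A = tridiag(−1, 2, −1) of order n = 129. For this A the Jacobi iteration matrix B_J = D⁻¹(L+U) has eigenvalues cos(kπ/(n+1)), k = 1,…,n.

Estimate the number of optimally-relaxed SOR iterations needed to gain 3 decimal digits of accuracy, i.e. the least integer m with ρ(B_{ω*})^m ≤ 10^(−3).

spectrum of D⁻¹(L+U) = {cos(kπ/130) : 1≤k≤129}; ρ_J = cos(π/130) = 0.9997080.
1 − cos²(π/130) = sin²(π/130) ⇒ √(1−ρ_J²) = sin(π/130) = 0.0241637.
Then 2/(1+√(1−ρ_J²)) = 2/(1+0.0241637); ω* = 2/1.0241637 = 1.9528128.
[ρ_SOR] ω* − 1 = 0.9528128.
For 3 digits: m = 3·ln10 / (−ln 0.9528128) = 6.90776/0.0483368 = 142.909; round up → m = 143.

m = 143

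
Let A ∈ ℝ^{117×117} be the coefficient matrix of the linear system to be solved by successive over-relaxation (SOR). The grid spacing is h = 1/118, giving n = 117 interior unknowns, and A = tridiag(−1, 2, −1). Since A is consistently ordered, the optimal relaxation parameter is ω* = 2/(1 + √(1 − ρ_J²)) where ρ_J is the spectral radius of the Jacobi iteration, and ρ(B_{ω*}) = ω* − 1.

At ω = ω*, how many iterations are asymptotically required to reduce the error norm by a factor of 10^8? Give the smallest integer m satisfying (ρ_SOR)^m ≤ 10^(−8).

With n=117, ρ(Jacobi) = cos(π/118) = 0.9996456.
1 − cos²(π/118) = sin²(π/118) ⇒ √(1−ρ_J²) = sin(π/118) = 0.0266205.
Then 2/(1+√(1−ρ_J²)) = 2/(1+0.0266205); ω* = 2/1.0266205 = 1.9481396.
[ρ_SOR] ω* − 1 = 0.9481396.
m ≥ 8·ln10 / (−ln 0.9481396) = 345.906; smallest integer m = 346.

m = 346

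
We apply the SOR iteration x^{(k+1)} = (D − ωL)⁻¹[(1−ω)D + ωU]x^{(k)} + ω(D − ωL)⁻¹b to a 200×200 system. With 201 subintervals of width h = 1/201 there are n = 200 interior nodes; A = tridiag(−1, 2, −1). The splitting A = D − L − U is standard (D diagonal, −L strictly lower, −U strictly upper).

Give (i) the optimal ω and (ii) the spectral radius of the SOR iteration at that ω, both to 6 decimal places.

[ρ_J] n=200: ρ(B_J) = cos(π/(n+1)) = cos(π/201) = 0.999878.
root = sin(π/201) = 0.0156292  (since 1−cos² = sin²).
[ω*] 2 ÷ (1 + 0.0156292) = 2 ÷ 1.0156292 = 1.969223.
ρ_SOR = ω* − 1 ≈ 0.969223.

ω* = 1.969223, ρ_SOR = 0.969223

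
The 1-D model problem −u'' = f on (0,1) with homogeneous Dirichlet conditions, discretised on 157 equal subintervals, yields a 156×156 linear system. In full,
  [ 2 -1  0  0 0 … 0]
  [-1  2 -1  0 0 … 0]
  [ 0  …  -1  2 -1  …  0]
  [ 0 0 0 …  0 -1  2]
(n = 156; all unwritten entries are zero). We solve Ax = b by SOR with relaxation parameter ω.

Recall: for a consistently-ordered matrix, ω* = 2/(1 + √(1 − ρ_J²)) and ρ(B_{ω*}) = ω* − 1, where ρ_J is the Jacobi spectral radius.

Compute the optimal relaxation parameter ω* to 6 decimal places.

ω* = 1.960767

[ρ_J] n=156: ρ(B_J) = cos(π/(n+1)) = cos(π/157) = 0.999800.
√(1 − cos²(π/157)) = sin(π/157) ≈ 0.0200088.
ω* = 2 / (1 + 0.0200088) = 2 / 1.0200088 ≈ 1.960767.
[ρ_SOR] ω* − 1 = 0.960767.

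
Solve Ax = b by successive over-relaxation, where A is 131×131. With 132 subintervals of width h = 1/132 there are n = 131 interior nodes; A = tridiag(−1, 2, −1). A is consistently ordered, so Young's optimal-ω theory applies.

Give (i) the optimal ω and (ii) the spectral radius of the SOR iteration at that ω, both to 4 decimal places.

ω* = 1.9535, ρ_SOR = 0.9535

B_J for the 131×131 system has eigenvalues cos(kπ/132); ρ_J = cos(π/132) = 0.9997.
√(1−ρ_J²) = |sin(π/132)| = 0.02380
Then 2/(1+√(1−ρ_J²)) = 2/(1+0.02380); ω* = 2/1.02380 = 1.9535.
and ρ(B_{ω*}) = 1.9535 − 1 = 0.9535.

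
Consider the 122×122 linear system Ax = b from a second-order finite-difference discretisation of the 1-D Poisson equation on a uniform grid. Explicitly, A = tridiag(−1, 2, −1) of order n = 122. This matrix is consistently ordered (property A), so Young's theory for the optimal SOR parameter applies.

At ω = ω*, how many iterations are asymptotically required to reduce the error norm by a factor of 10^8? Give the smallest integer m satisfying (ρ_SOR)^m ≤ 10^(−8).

m = 361

n=122: λ(B_J) = 1 − λ(A)/2 = cos(kπ/123); k=1 gives ρ_J = 0.9996738.
1 − cos²(π/123) = sin²(π/123) ⇒ √(1−ρ_J²) = sin(π/123) = 0.0255386.
ω* = 2 / (1 + 0.0255386) = 2 / 1.0255386 ≈ 1.9501948.
[ρ_SOR] ω* − 1 = 0.9501948.
Need (0.9501948)^m ≤ 10^(−8): m ≥ 8·ln10/|ln 0.9501948| = 18.4207/0.0510883 = 360.566 ⇒ m = 361.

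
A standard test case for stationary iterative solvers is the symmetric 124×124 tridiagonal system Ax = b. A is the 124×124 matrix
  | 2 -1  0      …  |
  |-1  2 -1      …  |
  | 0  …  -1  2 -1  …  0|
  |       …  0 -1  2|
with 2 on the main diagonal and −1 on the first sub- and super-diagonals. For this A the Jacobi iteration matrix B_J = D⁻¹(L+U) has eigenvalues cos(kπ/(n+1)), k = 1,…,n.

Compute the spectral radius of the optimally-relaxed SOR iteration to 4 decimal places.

ρ_SOR = 0.9510

ρ_J = max_k |cos(kπ/125)| = cos(π/125) = 0.9997
√(1−ρ_J²) simplifies to sin(π/125) = 0.02513.
ω* = 2 / (1 + 0.02513) = 2 / 1.02513 ≈ 1.9510.
At ω = 1.9510 every |λ(B_ω)| = ω−1, so ρ_SOR = 0.9510.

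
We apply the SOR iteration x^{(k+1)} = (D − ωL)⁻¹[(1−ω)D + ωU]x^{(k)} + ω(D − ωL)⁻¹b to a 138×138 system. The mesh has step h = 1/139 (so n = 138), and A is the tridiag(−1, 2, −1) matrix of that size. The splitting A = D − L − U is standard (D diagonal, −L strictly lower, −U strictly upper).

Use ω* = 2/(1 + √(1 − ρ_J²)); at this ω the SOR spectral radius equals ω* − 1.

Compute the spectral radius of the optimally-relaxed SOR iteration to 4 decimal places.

ρ_SOR = 0.9558

[ρ_J] n=138: ρ(B_J) = cos(π/(n+1)) = cos(π/139) = 0.9997.
√(1 − cos²(π/139)) = sin(π/139) ≈ 0.02260.
ω* = 2 / (1 + 0.02260) = 2 / 1.02260 ≈ 1.9558.
ρ_SOR = ω* − 1 = 1.9558 − 1 = 0.9558.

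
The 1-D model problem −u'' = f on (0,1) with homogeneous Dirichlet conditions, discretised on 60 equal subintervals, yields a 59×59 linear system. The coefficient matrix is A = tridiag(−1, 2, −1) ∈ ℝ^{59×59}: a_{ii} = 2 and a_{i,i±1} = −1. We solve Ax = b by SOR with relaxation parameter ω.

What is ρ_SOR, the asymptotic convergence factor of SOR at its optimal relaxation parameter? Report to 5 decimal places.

ρ_SOR = 0.90053

spectrum of D⁻¹(L+U) = {cos(kπ/60) : 1≤k≤59}; ρ_J = cos(π/60) = 0.99863.
√(1−ρ_J²) = |sin(π/60)| = 0.052336
So ω* = 2/1.052336 = 1.90053 (Young).
ρ(B_{ω*}) = ω*−1 = 0.90053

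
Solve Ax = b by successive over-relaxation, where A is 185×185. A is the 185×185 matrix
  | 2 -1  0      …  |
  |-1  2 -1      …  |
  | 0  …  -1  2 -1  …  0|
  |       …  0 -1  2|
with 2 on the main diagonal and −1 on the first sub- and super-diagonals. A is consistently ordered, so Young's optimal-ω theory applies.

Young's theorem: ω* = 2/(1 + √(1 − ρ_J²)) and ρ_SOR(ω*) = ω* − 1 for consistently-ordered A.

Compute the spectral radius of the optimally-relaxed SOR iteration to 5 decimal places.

ρ_SOR = 0.96678

[ρ_J] n=185: ρ(B_J) = cos(π/(n+1)) = cos(π/186) = 0.99986.
root = sin(π/186) = 0.016889  (since 1−cos² = sin²).
Then 2/(1+√(1−ρ_J²)) = 2/(1+0.016889); ω* = 2/1.016889 = 1.96678.
At ω = 1.96678 every |λ(B_ω)| = ω−1, so ρ_SOR = 0.96678.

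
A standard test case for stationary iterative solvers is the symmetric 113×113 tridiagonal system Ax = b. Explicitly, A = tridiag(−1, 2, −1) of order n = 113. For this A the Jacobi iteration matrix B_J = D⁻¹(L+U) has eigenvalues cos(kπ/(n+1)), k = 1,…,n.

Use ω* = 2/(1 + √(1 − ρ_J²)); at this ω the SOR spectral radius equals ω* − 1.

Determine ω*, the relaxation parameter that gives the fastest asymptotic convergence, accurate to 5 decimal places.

n=113: λ(B_J) = 1 − λ(A)/2 = cos(kπ/114); k=1 gives ρ_J = 0.99962.
root = sin(π/114) = 0.027554  (since 1−cos² = sin²).
ω* = 2/(1 + 0.027554) = 2/1.027554 = 1.94637.
[ρ_SOR] ω* − 1 = 0.94637.

ω* = 1.94637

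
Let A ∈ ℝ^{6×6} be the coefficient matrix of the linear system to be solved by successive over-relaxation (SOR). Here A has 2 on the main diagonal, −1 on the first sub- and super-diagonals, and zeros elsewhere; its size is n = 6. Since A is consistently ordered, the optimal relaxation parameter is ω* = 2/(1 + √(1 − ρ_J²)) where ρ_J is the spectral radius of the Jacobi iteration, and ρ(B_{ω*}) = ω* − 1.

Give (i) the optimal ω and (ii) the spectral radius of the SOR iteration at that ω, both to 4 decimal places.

spectrum of D⁻¹(L+U) = {cos(kπ/7) : 1≤k≤6}; ρ_J = cos(π/7) = 0.9010.
√(1−ρ_J²) = |sin(π/7)| = 0.43388
So ω* = 2/1.43388 = 1.3948 (Young).
Hence ρ(B_{ω*}) = 1.3948 − 1 = 0.3948.

ω* = 1.3948, ρ_SOR = 0.3948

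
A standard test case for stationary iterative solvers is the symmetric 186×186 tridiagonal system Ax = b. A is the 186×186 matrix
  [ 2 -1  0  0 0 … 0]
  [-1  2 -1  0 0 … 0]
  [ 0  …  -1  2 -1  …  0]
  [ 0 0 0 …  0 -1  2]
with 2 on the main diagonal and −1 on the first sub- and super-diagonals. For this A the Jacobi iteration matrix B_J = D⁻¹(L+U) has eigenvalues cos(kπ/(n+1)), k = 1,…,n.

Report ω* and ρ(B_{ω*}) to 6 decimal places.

ω* = 1.966957, ρ_SOR = 0.966957

ρ_J = max_k |cos(kπ/187)| = cos(π/187) = 0.999859
√(1−ρ_J²) = |sin(π/187)| = 0.0167992
So ω* = 2/1.0167992 = 1.966957 (Young).
At ω = 1.966957 every |λ(B_ω)| = ω−1, so ρ_SOR = 0.966957.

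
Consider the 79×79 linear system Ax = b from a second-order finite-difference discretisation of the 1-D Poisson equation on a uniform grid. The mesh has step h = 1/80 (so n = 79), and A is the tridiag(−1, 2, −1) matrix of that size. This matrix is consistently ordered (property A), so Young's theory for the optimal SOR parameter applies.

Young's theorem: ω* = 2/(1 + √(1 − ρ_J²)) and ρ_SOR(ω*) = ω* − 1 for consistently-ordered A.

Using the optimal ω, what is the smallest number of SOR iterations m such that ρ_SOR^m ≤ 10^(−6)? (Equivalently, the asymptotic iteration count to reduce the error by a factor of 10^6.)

m = 176

With n=79, ρ(Jacobi) = cos(π/80) = 0.9992290.
1 − cos²(π/80) = sin²(π/80) ⇒ √(1−ρ_J²) = sin(π/80) = 0.0392598.
ω* = 2/(1+0.0392598) = 1.9244466
At ω = 1.9244466 every |λ(B_ω)| = ω−1, so ρ_SOR = 0.9244466.
m ≥ 6·ln10 / (−ln 0.9244466) = 175.859; smallest integer m = 176.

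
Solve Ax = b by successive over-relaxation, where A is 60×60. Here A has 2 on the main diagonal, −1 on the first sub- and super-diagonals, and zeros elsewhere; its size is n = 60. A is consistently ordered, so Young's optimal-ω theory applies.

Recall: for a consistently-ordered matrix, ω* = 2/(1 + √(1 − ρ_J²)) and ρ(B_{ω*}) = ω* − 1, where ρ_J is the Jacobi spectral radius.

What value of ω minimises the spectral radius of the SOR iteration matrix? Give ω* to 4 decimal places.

With n=60, ρ(Jacobi) = cos(π/61) = 0.9987.
√(1−ρ_J²) = |sin(π/61)| = 0.05148
ω* = 2 / (1 + 0.05148) = 2 / 1.05148 ≈ 1.9021.
At ω = 1.9021 every |λ(B_ω)| = ω−1, so ρ_SOR = 0.9021.

ω* = 1.9021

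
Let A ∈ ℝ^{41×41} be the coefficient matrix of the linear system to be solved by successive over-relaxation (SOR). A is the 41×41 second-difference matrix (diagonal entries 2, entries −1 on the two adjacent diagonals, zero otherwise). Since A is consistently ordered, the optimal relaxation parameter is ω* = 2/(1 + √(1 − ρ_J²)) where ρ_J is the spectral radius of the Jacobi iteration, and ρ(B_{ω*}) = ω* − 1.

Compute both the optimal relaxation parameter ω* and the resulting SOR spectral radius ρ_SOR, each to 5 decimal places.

ω* = 1.86093, ρ_SOR = 0.86093

n=41: λ(B_J) = 1 − λ(A)/2 = cos(kπ/42); k=1 gives ρ_J = 0.99720.
root = sin(π/42) = 0.074730  (since 1−cos² = sin²).
ω* = 2/(1 + 0.074730) = 2/1.074730 = 1.86093.
Hence ρ(B_{ω*}) = 1.86093 − 1 = 0.86093.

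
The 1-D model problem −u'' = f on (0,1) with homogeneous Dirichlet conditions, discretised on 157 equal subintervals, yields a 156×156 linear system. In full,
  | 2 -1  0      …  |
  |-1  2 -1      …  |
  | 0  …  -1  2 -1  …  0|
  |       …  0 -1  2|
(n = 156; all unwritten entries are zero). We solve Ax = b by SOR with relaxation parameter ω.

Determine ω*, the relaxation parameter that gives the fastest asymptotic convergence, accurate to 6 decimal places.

[ρ_J] n=156: ρ(B_J) = cos(π/(n+1)) = cos(π/157) = 0.999800.
√(1 − cos²(π/157)) = sin(π/157) ≈ 0.0200088.
Young: ω* = 2/(1+√(1−ρ_J²)) = 2/(1+0.0200088) = 2/1.0200088 = 1.960767.
and ρ(B_{ω*}) = 1.960767 − 1 = 0.960767.

ω* = 1.960767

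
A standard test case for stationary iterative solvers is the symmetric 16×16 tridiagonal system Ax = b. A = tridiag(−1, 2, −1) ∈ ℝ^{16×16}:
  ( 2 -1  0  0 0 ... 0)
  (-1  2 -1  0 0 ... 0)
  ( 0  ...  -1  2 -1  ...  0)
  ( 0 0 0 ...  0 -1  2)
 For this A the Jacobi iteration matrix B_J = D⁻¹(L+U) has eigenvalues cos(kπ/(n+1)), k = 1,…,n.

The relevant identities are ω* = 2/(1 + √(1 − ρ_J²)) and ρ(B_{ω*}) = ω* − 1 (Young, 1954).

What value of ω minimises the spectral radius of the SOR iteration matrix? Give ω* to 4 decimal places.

½·tridiag(1,0,1) at n=16: λ_k = cos(kπ/17); max |λ| at k=1 ⇒ ρ_J = cos(π/17) ≈ 0.9830.
√(1−ρ_J²) = |sin(π/17)| = 0.18375
ω* = 2/(1+0.18375) = 1.6895
At ω = 1.6895 every |λ(B_ω)| = ω−1, so ρ_SOR = 0.6895.

ω* = 1.6895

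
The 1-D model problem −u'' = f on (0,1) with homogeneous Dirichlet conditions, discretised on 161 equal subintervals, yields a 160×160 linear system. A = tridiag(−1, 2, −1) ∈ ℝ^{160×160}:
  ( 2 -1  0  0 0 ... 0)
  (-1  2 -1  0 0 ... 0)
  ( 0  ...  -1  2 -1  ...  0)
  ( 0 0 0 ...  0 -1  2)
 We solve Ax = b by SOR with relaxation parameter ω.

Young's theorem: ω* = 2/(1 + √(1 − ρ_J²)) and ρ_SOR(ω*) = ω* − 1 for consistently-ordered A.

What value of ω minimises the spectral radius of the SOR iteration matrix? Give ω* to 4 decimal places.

With n=160, ρ(Jacobi) = cos(π/161) = 0.9998.
√(1−ρ_J²) = |sin(π/161)| = 0.01951
ω* = 2/(1+0.01951) = 1.9617
At ω = 1.9617 every |λ(B_ω)| = ω−1, so ρ_SOR = 0.9617.

ω* = 1.9617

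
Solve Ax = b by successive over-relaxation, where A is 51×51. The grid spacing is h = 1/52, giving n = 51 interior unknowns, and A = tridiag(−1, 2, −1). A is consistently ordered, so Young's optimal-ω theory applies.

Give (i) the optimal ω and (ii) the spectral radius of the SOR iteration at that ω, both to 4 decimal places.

ω* = 1.8861, ρ_SOR = 0.8861

½·tridiag(1,0,1) at n=51: λ_k = cos(kπ/52); max |λ| at k=1 ⇒ ρ_J = cos(π/52) ≈ 0.9982.
√(1 − cos²(π/52)) = sin(π/52) ≈ 0.06038.
ω* = 2 / (1 + 0.06038) = 2 / 1.06038 ≈ 1.8861.
At ω = 1.8861 every |λ(B_ω)| = ω−1, so ρ_SOR = 0.8861.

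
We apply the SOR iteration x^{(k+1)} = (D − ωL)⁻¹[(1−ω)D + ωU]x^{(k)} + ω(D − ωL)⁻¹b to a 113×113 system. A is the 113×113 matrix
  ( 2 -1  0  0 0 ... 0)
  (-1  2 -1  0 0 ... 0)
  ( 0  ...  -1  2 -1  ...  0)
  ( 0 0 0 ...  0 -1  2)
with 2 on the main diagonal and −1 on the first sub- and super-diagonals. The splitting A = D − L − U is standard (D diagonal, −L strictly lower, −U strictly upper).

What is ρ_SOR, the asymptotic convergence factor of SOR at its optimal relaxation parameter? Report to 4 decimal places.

With n=113, ρ(Jacobi) = cos(π/114) = 0.9996.
√(1−ρ_J²) = |sin(π/114)| = 0.02755
ω* = 2/(1 + 0.02755) = 2/1.02755 = 1.9464.
and ρ(B_{ω*}) = 1.9464 − 1 = 0.9464.

ρ_SOR = 0.9464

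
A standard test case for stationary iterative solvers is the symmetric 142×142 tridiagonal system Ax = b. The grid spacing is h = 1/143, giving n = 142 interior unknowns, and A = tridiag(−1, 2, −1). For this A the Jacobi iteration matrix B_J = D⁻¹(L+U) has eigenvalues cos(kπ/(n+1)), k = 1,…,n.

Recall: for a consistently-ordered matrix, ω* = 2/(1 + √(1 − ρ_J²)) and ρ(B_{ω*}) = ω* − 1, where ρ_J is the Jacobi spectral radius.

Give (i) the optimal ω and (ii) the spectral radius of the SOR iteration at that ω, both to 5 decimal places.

[ρ_J] n=142: ρ(B_J) = cos(π/(n+1)) = cos(π/143) = 0.99976.
root = sin(π/143) = 0.021967  (since 1−cos² = sin²).
ω* = 2/(1 + 0.021967) = 2/1.021967 = 1.95701.
[ρ_SOR] ω* − 1 = 0.95701.

ω* = 1.95701, ρ_SOR = 0.95701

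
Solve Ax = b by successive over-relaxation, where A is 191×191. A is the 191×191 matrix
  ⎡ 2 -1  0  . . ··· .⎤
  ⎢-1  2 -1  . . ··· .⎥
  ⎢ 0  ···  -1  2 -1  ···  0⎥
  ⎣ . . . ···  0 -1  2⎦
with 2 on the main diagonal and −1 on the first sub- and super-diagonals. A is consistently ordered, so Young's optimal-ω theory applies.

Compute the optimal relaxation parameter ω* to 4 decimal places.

ω* = 1.9678

n=191: λ(B_J) = 1 − λ(A)/2 = cos(kπ/192); k=1 gives ρ_J = 0.9999.
√(1−ρ_J²) = |sin(π/192)| = 0.01636
ω* = 2/(1+0.01636) = 1.9678
ρ_SOR = ω* − 1 ≈ 0.9678.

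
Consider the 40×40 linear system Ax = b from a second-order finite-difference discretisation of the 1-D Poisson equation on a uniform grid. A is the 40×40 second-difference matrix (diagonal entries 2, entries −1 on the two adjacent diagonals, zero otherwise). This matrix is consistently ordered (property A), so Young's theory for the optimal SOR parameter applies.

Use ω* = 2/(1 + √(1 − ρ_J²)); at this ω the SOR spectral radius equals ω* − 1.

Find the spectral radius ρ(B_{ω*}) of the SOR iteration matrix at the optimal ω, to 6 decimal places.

ρ_SOR = 0.857788

n=40: λ(B_J) = 1 − λ(A)/2 = cos(kπ/41); k=1 gives ρ_J = 0.997066.
√(1 − cos²(π/41)) = sin(π/41) ≈ 0.0765493.
ω* = 2/(1 + 0.0765493) = 2/1.0765493 = 1.857788.
ρ_SOR = ω* − 1 = 1.857788 − 1 = 0.857788.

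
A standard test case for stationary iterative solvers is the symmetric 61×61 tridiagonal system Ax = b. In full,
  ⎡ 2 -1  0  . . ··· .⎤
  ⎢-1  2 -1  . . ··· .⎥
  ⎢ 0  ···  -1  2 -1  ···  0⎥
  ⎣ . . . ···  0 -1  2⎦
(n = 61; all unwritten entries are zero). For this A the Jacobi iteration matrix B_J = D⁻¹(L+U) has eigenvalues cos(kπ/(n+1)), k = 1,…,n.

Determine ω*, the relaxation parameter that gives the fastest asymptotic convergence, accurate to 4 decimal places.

ω* = 1.9036

½·tridiag(1,0,1) at n=61: λ_k = cos(kπ/62); max |λ| at k=1 ⇒ ρ_J = cos(π/62) ≈ 0.9987.
√(1−ρ_J²) = |sin(π/62)| = 0.05065
Then 2/(1+√(1−ρ_J²)) = 2/(1+0.05065); ω* = 2/1.05065 = 1.9036.
At ω = 1.9036 every |λ(B_ω)| = ω−1, so ρ_SOR = 0.9036.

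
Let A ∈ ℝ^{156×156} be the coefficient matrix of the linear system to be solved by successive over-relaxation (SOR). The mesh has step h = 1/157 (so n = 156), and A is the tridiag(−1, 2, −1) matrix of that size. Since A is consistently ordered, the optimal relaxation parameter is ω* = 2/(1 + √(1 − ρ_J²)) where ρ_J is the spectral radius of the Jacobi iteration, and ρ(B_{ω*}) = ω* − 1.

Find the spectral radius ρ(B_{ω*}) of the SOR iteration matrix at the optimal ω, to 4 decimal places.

ρ_SOR = 0.9608

spectrum of D⁻¹(L+U) = {cos(kπ/157) : 1≤k≤156}; ρ_J = cos(π/157) = 0.9998.
root = sin(π/157) = 0.02001  (since 1−cos² = sin²).
ω* = 2/(1+0.02001) = 1.9608
ρ_SOR = ω* − 1 ≈ 0.9608.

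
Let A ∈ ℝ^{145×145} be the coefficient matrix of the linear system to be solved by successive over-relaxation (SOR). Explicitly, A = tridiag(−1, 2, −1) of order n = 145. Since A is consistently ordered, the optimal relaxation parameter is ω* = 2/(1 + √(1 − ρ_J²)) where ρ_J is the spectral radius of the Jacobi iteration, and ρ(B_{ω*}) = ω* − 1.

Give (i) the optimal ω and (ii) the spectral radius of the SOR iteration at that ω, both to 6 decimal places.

ρ_J = max_k |cos(kπ/146)| = cos(π/146) = 0.999769
√(1−ρ_J²) = |sin(π/146)| = 0.0215161
Young: ω* = 2/(1+√(1−ρ_J²)) = 2/(1+0.0215161) = 2/1.0215161 = 1.957874.
At ω = 1.957874 every |λ(B_ω)| = ω−1, so ρ_SOR = 0.957874.

ω* = 1.957874, ρ_SOR = 0.957874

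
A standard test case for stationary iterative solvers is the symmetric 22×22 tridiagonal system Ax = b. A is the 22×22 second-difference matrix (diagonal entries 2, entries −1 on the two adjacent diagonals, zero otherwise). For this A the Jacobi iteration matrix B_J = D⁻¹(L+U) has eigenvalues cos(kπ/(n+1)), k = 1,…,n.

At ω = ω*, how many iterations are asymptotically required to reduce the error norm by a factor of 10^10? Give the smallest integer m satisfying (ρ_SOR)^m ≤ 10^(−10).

m = 85

n=22: λ(B_J) = 1 − λ(A)/2 = cos(kπ/23); k=1 gives ρ_J = 0.9906859.
root = sin(π/23) = 0.1361666  (since 1−cos² = sin²).
[ω*] 2 ÷ (1 + 0.1361666) = 2 ÷ 1.1361666 = 1.7603052.
ρ(B_{ω*}) = ω*−1 = 0.7603052
(0.7603052)^m ≤ 10^{−10}  ⇒  m·ln(0.7603052) ≤ −10·ln10  ⇒  m ≥ 84.025  ⇒  m = 85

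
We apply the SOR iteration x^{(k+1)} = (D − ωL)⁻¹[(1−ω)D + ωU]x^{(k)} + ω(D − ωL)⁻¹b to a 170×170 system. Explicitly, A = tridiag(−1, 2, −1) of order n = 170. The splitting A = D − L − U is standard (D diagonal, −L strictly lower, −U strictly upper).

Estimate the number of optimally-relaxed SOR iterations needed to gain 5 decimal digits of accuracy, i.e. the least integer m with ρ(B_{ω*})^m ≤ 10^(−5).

B_J for the 170×170 system has eigenvalues cos(kπ/171); ρ_J = cos(π/171) = 0.9998312.
root = sin(π/171) = 0.0183709  (since 1−cos² = sin²).
[ω*] 2 ÷ (1 + 0.0183709) = 2 ÷ 1.0183709 = 1.9639210.
ρ_SOR = ω* − 1 ≈ 0.9639210.
ρ_SOR^m ≤ 10^(−5) ⇔ m ≥ 5·ln10/(−ln 0.9639210) = 11.5129/0.0367459 = 313.311; m = ⌈313.311⌉ = 314.

m = 314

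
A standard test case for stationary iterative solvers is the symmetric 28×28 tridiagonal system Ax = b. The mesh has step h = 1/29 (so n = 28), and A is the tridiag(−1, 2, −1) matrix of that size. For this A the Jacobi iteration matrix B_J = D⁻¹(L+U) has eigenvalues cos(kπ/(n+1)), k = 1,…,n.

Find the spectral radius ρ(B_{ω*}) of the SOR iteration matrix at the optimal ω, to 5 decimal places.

B_J for the 28×28 system has eigenvalues cos(kπ/29); ρ_J = cos(π/29) = 0.99414.
root = sin(π/29) = 0.108119  (since 1−cos² = sin²).
ω* = 2/(1+0.108119) = 1.80486
At ω = 1.80486 every |λ(B_ω)| = ω−1, so ρ_SOR = 0.80486.

ρ_SOR = 0.80486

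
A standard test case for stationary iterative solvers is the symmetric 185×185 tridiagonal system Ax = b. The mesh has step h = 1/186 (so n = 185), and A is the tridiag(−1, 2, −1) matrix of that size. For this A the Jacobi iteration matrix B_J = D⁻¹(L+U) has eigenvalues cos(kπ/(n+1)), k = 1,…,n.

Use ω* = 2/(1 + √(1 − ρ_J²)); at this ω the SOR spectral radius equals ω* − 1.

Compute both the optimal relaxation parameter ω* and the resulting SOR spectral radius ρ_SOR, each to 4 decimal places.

B_J for the 185×185 system has eigenvalues cos(kπ/186); ρ_J = cos(π/186) = 0.9999.
1 − cos²(π/186) = sin²(π/186) ⇒ √(1−ρ_J²) = sin(π/186) = 0.01689.
ω* = 2 / (1 + 0.01689) = 2 / 1.01689 ≈ 1.9668.
ρ(B_{ω*}) = ω*−1 = 0.9668

ω* = 1.9668, ρ_SOR = 0.9668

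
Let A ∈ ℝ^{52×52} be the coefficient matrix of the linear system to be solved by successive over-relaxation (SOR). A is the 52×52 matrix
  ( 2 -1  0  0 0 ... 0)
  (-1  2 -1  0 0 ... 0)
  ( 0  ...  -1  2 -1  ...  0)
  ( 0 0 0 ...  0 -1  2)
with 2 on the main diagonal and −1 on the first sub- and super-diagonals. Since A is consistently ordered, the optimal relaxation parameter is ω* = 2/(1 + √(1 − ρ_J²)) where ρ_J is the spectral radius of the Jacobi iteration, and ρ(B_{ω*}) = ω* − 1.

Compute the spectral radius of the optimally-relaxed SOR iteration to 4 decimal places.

ρ_SOR = 0.8881

B_J for the 52×52 system has eigenvalues cos(kπ/53); ρ_J = cos(π/53) = 0.9982.
√(1−ρ_J²) simplifies to sin(π/53) = 0.05924.
ω* = 2 / (1 + 0.05924) = 2 / 1.05924 ≈ 1.8881.
ρ_SOR = ω* − 1 = 1.8881 − 1 = 0.8881.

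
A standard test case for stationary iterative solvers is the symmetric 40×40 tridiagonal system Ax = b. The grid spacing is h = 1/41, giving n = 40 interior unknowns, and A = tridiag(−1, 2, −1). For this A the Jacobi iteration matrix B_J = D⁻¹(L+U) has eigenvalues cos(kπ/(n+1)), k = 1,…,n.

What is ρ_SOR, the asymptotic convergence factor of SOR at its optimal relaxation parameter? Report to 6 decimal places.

ρ_SOR = 0.857788

With n=40, ρ(Jacobi) = cos(π/41) = 0.997066.
√(1−ρ_J²) simplifies to sin(π/41) = 0.0765493.
ω* = 2/(1 + 0.0765493) = 2/1.0765493 = 1.857788.
ρ_SOR = ω* − 1 ≈ 0.857788.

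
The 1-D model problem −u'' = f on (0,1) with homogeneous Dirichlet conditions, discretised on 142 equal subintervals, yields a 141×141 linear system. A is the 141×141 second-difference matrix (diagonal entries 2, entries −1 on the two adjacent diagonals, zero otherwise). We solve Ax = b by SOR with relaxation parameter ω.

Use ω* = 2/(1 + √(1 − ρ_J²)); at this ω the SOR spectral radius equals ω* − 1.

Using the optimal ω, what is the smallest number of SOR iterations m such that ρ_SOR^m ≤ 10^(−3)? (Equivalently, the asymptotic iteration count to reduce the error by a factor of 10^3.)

m = 157

With n=141, ρ(Jacobi) = cos(π/142) = 0.9997553.
1 − cos²(π/142) = sin²(π/142) ⇒ √(1−ρ_J²) = sin(π/142) = 0.0221221.
ω* = 2 / (1 + 0.0221221) = 2 / 1.0221221 ≈ 1.9567134.
ρ_SOR = ω* − 1 ≈ 0.9567134.
ρ_SOR^m ≤ 10^(−3) ⇔ m ≥ 3·ln10/(−ln 0.9567134) = 6.90776/0.0442514 = 156.103; m = ⌈156.103⌉ = 157.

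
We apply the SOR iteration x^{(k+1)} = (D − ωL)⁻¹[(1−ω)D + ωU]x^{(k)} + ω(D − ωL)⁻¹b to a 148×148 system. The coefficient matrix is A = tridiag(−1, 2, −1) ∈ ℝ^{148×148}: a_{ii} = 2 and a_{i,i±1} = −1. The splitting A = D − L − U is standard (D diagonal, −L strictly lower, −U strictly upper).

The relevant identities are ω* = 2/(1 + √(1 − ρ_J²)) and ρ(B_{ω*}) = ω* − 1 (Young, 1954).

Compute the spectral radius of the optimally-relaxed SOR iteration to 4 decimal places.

n=148: λ(B_J) = 1 − λ(A)/2 = cos(kπ/149); k=1 gives ρ_J = 0.9998.
root = sin(π/149) = 0.02108  (since 1−cos² = sin²).
[ω*] 2 ÷ (1 + 0.02108) = 2 ÷ 1.02108 = 1.9587.
and ρ(B_{ω*}) = 1.9587 − 1 = 0.9587.

ρ_SOR = 0.9587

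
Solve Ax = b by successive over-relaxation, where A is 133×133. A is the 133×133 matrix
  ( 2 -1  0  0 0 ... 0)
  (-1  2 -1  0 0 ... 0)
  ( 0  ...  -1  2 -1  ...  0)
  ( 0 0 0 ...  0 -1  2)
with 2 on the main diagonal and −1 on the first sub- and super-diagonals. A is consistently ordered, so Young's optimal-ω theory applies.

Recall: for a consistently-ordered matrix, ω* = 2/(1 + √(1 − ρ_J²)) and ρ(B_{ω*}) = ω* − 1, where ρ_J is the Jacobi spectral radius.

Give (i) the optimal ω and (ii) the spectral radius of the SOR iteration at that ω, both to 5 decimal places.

½·tridiag(1,0,1) at n=133: λ_k = cos(kπ/134); max |λ| at k=1 ⇒ ρ_J = cos(π/134) ≈ 0.99973.
√(1 − cos²(π/134)) = sin(π/134) ≈ 0.023443.
[ω*] 2 ÷ (1 + 0.023443) = 2 ÷ 1.023443 = 1.95419.
and ρ(B_{ω*}) = 1.95419 − 1 = 0.95419.

ω* = 1.95419, ρ_SOR = 0.95419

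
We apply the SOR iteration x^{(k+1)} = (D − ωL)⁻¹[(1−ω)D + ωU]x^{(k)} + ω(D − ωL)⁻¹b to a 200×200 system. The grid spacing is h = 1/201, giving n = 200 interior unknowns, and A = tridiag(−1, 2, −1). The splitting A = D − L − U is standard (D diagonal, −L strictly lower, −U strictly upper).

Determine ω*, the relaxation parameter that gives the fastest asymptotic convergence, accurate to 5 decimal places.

ρ_J = max_k |cos(kπ/201)| = cos(π/201) = 0.99988
√(1−ρ_J²) simplifies to sin(π/201) = 0.015629.
Young: ω* = 2/(1+√(1−ρ_J²)) = 2/(1+0.015629) = 2/1.015629 = 1.96922.
ρ(B_{ω*}) = ω*−1 = 0.96922

ω* = 1.96922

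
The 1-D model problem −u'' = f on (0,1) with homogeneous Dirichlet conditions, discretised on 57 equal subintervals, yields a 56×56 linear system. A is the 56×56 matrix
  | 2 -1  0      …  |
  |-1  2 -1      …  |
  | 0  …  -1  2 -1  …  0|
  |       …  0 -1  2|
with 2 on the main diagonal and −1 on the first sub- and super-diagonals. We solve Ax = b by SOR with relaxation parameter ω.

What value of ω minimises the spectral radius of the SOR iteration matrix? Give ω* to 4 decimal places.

spectrum of D⁻¹(L+U) = {cos(kπ/57) : 1≤k≤56}; ρ_J = cos(π/57) = 0.9985.
√(1−ρ_J²) = |sin(π/57)| = 0.05509
Then 2/(1+√(1−ρ_J²)) = 2/(1+0.05509); ω* = 2/1.05509 = 1.8956.
Hence ρ(B_{ω*}) = 1.8956 − 1 = 0.8956.

ω* = 1.8956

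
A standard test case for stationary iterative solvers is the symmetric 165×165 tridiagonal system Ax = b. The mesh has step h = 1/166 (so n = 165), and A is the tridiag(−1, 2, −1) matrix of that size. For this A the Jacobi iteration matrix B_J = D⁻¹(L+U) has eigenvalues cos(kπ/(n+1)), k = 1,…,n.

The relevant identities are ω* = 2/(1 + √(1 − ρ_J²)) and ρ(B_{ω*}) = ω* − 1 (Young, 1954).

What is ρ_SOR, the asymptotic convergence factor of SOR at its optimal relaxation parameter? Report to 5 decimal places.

B_J for the 165×165 system has eigenvalues cos(kπ/166); ρ_J = cos(π/166) = 0.99982.
1 − cos²(π/166) = sin²(π/166) ⇒ √(1−ρ_J²) = sin(π/166) = 0.018924.
ω* = 2 / (1 + 0.018924) = 2 / 1.018924 ≈ 1.96285.
[ρ_SOR] ω* − 1 = 0.96285.

ρ_SOR = 0.96285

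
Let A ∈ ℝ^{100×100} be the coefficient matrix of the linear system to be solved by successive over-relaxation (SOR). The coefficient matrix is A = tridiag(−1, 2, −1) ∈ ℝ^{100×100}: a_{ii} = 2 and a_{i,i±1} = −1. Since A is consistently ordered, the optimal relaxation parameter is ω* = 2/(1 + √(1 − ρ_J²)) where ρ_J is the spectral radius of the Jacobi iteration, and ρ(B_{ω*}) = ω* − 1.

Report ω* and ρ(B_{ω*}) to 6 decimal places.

ω* = 1.939676, ρ_SOR = 0.939676

spectrum of D⁻¹(L+U) = {cos(kπ/101) : 1≤k≤100}; ρ_J = cos(π/101) = 0.999516.
1 − cos²(π/101) = sin²(π/101) ⇒ √(1−ρ_J²) = sin(π/101) = 0.0310999.
So ω* = 2/1.0310999 = 1.939676 (Young).
Hence ρ(B_{ω*}) = 1.939676 − 1 = 0.939676.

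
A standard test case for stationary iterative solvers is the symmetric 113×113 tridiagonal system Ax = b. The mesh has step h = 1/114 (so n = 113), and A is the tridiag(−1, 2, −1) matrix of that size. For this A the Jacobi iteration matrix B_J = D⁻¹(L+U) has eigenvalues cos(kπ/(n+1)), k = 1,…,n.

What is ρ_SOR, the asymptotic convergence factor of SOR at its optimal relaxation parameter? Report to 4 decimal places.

½·tridiag(1,0,1) at n=113: λ_k = cos(kπ/114); max |λ| at k=1 ⇒ ρ_J = cos(π/114) ≈ 0.9996.
√(1−ρ_J²) simplifies to sin(π/114) = 0.02755.
ω* = 2/(1+0.02755) = 1.9464
ρ_SOR = ω* − 1 = 1.9464 − 1 = 0.9464.

ρ_SOR = 0.9464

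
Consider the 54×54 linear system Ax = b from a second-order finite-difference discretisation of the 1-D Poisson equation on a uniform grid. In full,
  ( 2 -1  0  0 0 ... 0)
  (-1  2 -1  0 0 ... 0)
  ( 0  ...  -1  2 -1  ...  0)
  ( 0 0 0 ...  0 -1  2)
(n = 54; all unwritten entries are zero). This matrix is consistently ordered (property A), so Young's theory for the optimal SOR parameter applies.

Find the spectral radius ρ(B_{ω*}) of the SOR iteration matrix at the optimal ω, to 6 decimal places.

n=54: λ(B_J) = 1 − λ(A)/2 = cos(kπ/55); k=1 gives ρ_J = 0.998369.
root = sin(π/55) = 0.0570888  (since 1−cos² = sin²).
Then 2/(1+√(1−ρ_J²)) = 2/(1+0.0570888); ω* = 2/1.0570888 = 1.891989.
Hence ρ(B_{ω*}) = 1.891989 − 1 = 0.891989.

ρ_SOR = 0.891989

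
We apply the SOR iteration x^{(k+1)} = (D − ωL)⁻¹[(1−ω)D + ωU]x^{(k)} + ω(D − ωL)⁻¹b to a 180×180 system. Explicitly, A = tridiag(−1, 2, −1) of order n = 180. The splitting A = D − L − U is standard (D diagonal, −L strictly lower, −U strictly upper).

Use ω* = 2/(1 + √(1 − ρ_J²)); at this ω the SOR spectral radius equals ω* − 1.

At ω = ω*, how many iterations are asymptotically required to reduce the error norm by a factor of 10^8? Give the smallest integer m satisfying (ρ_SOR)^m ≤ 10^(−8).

ρ_J = max_k |cos(kπ/181)| = cos(π/181) = 0.9998494
√(1−ρ_J²) simplifies to sin(π/181) = 0.0173560.
[ω*] 2 ÷ (1 + 0.0173560) = 2 ÷ 1.0173560 = 1.9658802.
Hence ρ(B_{ω*}) = 1.9658802 − 1 = 0.9658802.
Need (0.9658802)^m ≤ 10^(−8): m ≥ 8·ln10/|ln 0.9658802| = 18.4207/0.0347155 = 530.619 ⇒ m = 531.

m = 531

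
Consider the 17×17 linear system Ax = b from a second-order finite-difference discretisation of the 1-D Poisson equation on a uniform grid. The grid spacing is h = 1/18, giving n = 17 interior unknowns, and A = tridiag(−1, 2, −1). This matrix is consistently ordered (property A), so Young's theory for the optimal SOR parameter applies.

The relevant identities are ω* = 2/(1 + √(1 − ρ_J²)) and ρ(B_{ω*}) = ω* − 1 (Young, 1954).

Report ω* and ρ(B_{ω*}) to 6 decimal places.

With n=17, ρ(Jacobi) = cos(π/18) = 0.984808.
root = sin(π/18) = 0.1736482  (since 1−cos² = sin²).
ω* = 2 / (1 + 0.1736482) = 2 / 1.1736482 ≈ 1.704088.
Hence ρ(B_{ω*}) = 1.704088 − 1 = 0.704088.

ω* = 1.704088, ρ_SOR = 0.704088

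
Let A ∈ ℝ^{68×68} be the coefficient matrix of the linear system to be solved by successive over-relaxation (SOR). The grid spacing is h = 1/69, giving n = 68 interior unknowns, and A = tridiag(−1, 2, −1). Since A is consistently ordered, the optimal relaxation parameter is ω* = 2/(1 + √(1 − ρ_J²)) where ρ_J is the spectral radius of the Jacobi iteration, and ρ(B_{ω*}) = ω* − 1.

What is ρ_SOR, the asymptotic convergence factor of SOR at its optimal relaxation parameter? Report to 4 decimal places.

ρ_SOR = 0.9129

n=68: λ(B_J) = 1 − λ(A)/2 = cos(kπ/69); k=1 gives ρ_J = 0.9990.
√(1−ρ_J²) simplifies to sin(π/69) = 0.04551.
Young: ω* = 2/(1+√(1−ρ_J²)) = 2/(1+0.04551) = 2/1.04551 = 1.9129.
[ρ_SOR] ω* − 1 = 0.9129.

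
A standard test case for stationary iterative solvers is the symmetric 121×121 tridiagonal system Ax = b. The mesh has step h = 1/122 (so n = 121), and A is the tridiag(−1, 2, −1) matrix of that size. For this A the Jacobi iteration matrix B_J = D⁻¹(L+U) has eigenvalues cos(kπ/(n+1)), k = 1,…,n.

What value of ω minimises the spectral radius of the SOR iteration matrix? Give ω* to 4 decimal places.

spectrum of D⁻¹(L+U) = {cos(kπ/122) : 1≤k≤121}; ρ_J = cos(π/122) = 0.9997.
√(1−ρ_J²) simplifies to sin(π/122) = 0.02575.
Then 2/(1+√(1−ρ_J²)) = 2/(1+0.02575); ω* = 2/1.02575 = 1.9498.
ρ_SOR = ω* − 1 = 1.9498 − 1 = 0.9498.

ω* = 1.9498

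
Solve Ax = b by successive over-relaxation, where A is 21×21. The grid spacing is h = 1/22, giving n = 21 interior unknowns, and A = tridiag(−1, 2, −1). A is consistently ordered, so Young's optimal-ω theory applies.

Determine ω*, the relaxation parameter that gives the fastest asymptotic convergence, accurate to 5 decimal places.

½·tridiag(1,0,1) at n=21: λ_k = cos(kπ/22); max |λ| at k=1 ⇒ ρ_J = cos(π/22) ≈ 0.98982.
√(1−ρ_J²) = |sin(π/22)| = 0.142315
ω* = 2/(1 + 0.142315) = 2/1.142315 = 1.75083.
ρ(B_{ω*}) = ω*−1 = 0.75083

ω* = 1.75083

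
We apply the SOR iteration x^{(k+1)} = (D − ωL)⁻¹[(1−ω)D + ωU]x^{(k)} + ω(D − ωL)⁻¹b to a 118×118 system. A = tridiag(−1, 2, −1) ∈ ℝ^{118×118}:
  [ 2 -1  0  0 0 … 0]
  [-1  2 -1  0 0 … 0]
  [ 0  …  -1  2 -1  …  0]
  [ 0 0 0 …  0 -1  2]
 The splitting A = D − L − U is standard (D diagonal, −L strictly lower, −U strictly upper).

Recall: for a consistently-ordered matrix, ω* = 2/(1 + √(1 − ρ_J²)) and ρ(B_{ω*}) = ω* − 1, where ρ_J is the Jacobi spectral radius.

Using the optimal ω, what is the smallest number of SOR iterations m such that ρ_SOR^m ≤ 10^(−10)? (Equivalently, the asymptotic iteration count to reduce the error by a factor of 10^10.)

m = 437

With n=118, ρ(Jacobi) = cos(π/119) = 0.9996515.
1 − cos²(π/119) = sin²(π/119) ⇒ √(1−ρ_J²) = sin(π/119) = 0.0263969.
ω* = 2/(1 + 0.0263969) = 2/1.0263969 = 1.9485640.
ρ_SOR = ω* − 1 = 1.9485640 − 1 = 0.9485640.
ρ_SOR^m ≤ 10^(−10) ⇔ m ≥ 10·ln10/(−ln 0.9485640) = 23.0259/0.052806 = 436.047; m = ⌈436.047⌉ = 437.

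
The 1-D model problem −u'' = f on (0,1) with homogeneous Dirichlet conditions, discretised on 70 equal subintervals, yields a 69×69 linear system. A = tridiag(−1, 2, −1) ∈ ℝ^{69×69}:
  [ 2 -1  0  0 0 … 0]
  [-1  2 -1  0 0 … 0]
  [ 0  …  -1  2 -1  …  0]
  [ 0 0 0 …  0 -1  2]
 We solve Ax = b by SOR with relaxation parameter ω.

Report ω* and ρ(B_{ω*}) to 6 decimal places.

B_J for the 69×69 system has eigenvalues cos(kπ/70); ρ_J = cos(π/70) = 0.998993.
√(1−ρ_J²) simplifies to sin(π/70) = 0.0448648.
Young: ω* = 2/(1+√(1−ρ_J²)) = 2/(1+0.0448648) = 2/1.0448648 = 1.914123.
[ρ_SOR] ω* − 1 = 0.914123.

ω* = 1.914123, ρ_SOR = 0.914123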